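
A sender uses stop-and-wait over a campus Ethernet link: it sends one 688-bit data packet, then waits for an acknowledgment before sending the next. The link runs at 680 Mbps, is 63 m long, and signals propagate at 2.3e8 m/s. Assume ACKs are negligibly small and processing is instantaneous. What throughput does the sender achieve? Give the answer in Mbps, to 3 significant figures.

441 Mbps

t_tx = L/R = 688/680000000 = 1.01176e-06 s.
t_prop = 63/2.3e+08 = 2.73913e-07 s; RTT = 5.47826e-07 s.
Cycle = t_tx + RTT = 1.55959e-06 s.
Throughput = L / cycle = 688 / 1.55959e-06 = 441 Mbps.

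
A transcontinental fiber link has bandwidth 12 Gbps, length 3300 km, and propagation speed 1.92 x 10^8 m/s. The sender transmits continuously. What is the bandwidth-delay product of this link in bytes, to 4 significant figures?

25780000 bytes

Propagation delay = 3300000 / 192000000 = 0.0171875 s.
BDP = R × t_prop = 12000000000 × 0.0171875 = 206250000 bits.
In bytes: 206250000/8 = 25780000 bytes.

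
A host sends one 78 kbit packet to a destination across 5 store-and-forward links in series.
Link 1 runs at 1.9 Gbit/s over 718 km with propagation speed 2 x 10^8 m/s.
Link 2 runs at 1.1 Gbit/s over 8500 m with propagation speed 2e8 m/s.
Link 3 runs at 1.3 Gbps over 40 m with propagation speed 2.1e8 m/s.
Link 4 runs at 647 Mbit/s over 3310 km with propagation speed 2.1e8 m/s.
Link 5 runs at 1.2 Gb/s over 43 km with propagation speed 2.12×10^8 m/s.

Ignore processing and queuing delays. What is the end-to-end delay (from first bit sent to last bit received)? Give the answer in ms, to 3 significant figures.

20.0 ms

L = 78000 bits.
Transmission delays (L/R per hop): 0.0410526, 0.0709091, 0.06, 0.120556, 0.065 ms; sum = 0.357518 ms.
Propagation delays (d/s per hop): 3.59, 0.0425, 0.000190476, 15.7619, 0.20283 ms; sum = 19.5974 ms.
End-to-end = 20.0 ms.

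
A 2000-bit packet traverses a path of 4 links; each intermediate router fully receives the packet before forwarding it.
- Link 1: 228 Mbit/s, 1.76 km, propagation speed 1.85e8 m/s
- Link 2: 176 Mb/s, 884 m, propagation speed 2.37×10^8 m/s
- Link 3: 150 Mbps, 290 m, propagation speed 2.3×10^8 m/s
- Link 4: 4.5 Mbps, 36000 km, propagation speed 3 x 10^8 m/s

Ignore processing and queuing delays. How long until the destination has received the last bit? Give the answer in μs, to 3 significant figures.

Transmission delays (L/R per hop): 8.77193, 11.3636, 13.3333, 444.444 μs; sum = 477.913 μs.
Propagation delays (d/s per hop): 9.51351, 3.72996, 1.26087, 120000 μs; sum = 120015 μs.
End-to-end = 120000 μs.

120000 μs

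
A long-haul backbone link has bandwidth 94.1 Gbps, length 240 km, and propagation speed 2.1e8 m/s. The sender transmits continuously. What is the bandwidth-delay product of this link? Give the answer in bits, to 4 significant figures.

Propagation delay = 240000 / 210000000 = 0.00114286 s.
BDP = R × t_prop = 94100000000 × 0.00114286 = 107543000 bits.

107500000 bits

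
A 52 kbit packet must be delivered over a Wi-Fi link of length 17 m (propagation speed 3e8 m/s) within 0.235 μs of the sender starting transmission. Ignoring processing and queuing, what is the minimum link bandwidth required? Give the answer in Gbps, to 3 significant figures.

Propagation delay = 17 / 300000000 = 0.0566667 μs.
Transmission budget = 0.235 − 0.0566667 = 0.178333 μs.
R ≥ L / t_tx = 52000 bits / 1.78333e-07 s = 292 Gbps.

292 Gbps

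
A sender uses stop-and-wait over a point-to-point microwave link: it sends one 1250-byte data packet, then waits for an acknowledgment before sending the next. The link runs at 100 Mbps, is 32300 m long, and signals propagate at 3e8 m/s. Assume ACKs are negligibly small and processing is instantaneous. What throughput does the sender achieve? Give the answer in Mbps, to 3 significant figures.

31.7 Mbps

t_tx = L/R = 10000/100000000 = 0.0001 s.
t_prop = 32300/300000000 = 0.000107667 s; RTT = 0.000215333 s.
Cycle = t_tx + RTT = 0.000315333 s.
Throughput = L / cycle = 10000 / 0.000315333 = 31.7 Mbps.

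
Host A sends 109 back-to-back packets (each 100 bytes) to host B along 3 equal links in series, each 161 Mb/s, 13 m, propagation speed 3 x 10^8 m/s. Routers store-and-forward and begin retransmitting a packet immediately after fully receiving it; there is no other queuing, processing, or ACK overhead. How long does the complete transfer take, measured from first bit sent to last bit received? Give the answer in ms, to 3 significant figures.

0.552 ms

Per-hop transmission t_tx = L/R = 800/161000000 = 0.00496894 ms.
Per-hop propagation t_prop = 13/300000000 = 4.33333e-05 ms.
Pipeline fill: first packet needs 3·t_tx to clear all hops; remaining 108 packets each add one t_tx.
Total = (3+109-1)·t_tx + 3·t_prop = 111·0.00496894 + 3·4.33333e-05 = 0.552 ms.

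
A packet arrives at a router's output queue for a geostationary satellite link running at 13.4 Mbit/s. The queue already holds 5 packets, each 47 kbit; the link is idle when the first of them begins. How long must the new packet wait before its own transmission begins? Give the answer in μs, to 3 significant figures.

Each queued packet: L/R = 47000/13400000 = 3507.46 μs.
5 queued → 17537.3 μs.
Queuing delay = 17500 μs.

17500 μs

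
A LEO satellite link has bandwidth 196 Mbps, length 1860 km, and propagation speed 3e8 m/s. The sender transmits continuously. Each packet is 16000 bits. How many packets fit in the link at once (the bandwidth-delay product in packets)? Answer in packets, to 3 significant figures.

76.0 packets

Propagation delay = 1860000 / 300000000 = 0.0062 s.
BDP = R × t_prop = 196000000 × 0.0062 = 1215200 bits.
In packets of 16000 bits: 76.0 packets.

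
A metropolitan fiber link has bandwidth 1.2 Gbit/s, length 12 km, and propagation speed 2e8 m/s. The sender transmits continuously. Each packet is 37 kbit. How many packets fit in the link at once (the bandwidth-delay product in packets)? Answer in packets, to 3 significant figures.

1.95 packets

Propagation delay = 12000 / 200000000 = 6e-05 s.
BDP = R × t_prop = 1200000000 × 6e-05 = 72000 bits.
In packets of 37000 bits: 1.95 packets.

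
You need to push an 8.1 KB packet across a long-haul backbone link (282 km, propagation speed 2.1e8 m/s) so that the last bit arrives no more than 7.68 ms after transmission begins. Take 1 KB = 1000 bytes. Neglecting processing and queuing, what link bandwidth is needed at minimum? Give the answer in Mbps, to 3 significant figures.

L = 64800 bits.
Propagation delay = 282000 / 210000000 = 1.34286 ms.
Transmission budget = 7.68 − 1.34286 = 6.33714 ms.
R ≥ L / t_tx = 64800 bits / 0.00633714 s = 10.2 Mbps.

10.2 Mbps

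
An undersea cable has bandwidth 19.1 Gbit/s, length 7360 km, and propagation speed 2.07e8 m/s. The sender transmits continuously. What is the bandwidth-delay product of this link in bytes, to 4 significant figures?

84890000 bytes

Propagation delay = 7360000 / 2.07e+08 = 0.0355556 s.
BDP = R × t_prop = 19100000000 × 0.0355556 = 679111000 bits.
In bytes: 679111000/8 = 84890000 bytes.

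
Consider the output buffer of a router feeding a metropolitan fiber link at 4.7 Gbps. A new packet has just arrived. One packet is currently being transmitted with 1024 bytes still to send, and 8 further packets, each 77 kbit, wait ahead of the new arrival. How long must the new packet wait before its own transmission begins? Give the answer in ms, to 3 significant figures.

0.133 ms

Each queued packet: L/R = 77000/4700000000 = 0.016383 ms.
8 queued → 0.131064 ms.
Plus remaining 8192 bits of current packet: 0.00174298 ms.
Queuing delay = 0.133 ms.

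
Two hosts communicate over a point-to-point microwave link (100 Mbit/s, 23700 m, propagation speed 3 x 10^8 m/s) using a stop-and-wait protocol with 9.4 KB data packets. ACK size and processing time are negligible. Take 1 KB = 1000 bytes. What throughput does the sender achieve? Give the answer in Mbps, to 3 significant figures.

t_tx = L/R = 75200/100000000 = 0.000752 s.
t_prop = 23700/300000000 = 7.9e-05 s; RTT = 0.000158 s.
Cycle = t_tx + RTT = 0.00091 s.
Throughput = L / cycle = 75200 / 0.00091 = 82.6 Mbps.

82.6 Mbps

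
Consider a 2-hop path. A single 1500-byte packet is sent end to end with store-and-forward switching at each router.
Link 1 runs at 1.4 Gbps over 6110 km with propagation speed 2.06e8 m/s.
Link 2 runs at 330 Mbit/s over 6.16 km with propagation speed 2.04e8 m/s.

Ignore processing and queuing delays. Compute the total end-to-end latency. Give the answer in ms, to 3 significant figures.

L = 1500 × 8 = 12000 bits.
Transmission delays (L/R per hop): 0.00857143, 0.0363636 ms; sum = 0.0449351 ms.
Propagation delays (d/s per hop): 29.6602, 0.0301961 ms; sum = 29.6904 ms.
End-to-end = 29.7 ms.

29.7 ms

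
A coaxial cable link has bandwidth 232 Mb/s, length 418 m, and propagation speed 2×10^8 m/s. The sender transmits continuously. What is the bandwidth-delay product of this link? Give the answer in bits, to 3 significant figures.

485 bits

Propagation delay = 418 / 200000000 = 2.09e-06 s.
BDP = R × t_prop = 232000000 × 2.09e-06 = 484.88 bits.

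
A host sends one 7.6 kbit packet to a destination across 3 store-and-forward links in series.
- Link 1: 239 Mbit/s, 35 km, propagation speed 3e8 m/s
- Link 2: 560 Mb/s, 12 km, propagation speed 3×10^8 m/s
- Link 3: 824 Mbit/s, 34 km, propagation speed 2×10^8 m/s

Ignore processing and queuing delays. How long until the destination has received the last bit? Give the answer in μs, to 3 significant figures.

381 μs

L = 7600 bits.
Transmission delays (L/R per hop): 31.7992, 13.5714, 9.2233 μs; sum = 54.5939 μs.
Propagation delays (d/s per hop): 116.667, 40, 170 μs; sum = 326.667 μs.
End-to-end = 381 μs.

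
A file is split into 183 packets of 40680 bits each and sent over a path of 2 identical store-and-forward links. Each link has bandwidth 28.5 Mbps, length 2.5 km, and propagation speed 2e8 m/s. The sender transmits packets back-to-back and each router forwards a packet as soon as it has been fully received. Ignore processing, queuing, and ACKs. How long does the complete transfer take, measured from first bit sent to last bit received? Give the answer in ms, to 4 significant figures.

Per-hop transmission t_tx = L/R = 40680/28500000 = 1.42737 ms.
Per-hop propagation t_prop = 2500/200000000 = 0.0125 ms.
Pipeline fill: first packet needs 2·t_tx to clear all hops; remaining 182 packets each add one t_tx.
Total = (2+183-1)·t_tx + 2·t_prop = 184·1.42737 + 2·0.0125 = 262.7 ms.

262.7 ms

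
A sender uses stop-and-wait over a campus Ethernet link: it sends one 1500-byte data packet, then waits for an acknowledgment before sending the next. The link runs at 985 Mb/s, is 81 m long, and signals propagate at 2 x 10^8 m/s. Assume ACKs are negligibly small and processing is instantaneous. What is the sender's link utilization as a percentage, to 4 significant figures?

93.77 %

t_tx = L/R = 12000/985000000 = 1.21827e-05 s.
t_prop = 81/200000000 = 4.05e-07 s; RTT = 8.1e-07 s.
Cycle = t_tx + RTT = 1.29927e-05 s.
Utilization = t_tx / cycle = 1.21827e-05/1.29927e-05 = 93.77 %.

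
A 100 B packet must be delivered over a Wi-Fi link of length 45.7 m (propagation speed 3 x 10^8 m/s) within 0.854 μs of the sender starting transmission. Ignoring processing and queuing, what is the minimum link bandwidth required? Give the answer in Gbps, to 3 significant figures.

1.14 Gbps

L = 800 bits.
Propagation delay = 45.7 / 300000000 = 0.152333 μs.
Transmission budget = 0.854 − 0.152333 = 0.701667 μs.
R ≥ L / t_tx = 800 bits / 7.01667e-07 s = 1.14 Gbps.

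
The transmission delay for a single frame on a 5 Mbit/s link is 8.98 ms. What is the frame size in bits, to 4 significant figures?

44900 bits

L = R × t_tx = 5000000 b/s × 0.00898 s = 44900 bits.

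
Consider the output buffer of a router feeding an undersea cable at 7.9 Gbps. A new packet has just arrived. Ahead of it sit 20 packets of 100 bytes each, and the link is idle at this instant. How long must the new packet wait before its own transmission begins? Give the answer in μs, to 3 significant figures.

2.03 μs

Each queued packet: L/R = 800/7900000000 = 0.101266 μs.
20 queued → 2.02532 μs.
Queuing delay = 2.03 μs.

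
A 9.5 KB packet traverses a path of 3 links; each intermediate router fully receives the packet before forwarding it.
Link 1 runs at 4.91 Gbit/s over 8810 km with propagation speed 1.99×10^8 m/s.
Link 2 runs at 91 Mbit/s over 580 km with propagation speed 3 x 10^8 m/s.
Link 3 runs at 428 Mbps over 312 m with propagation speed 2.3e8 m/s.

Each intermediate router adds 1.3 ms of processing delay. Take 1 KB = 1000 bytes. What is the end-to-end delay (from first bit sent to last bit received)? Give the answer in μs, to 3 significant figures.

49800 μs

L = 76000 bits.
Transmission delays (L/R per hop): 15.4786, 835.165, 177.57 μs; sum = 1028.21 μs.
Propagation delays (d/s per hop): 44271.4, 1933.33, 1.35652 μs; sum = 46206 μs.
Processing at 2 router(s): 2 × 1.3 ms = 2600 μs.
End-to-end = 49800 μs.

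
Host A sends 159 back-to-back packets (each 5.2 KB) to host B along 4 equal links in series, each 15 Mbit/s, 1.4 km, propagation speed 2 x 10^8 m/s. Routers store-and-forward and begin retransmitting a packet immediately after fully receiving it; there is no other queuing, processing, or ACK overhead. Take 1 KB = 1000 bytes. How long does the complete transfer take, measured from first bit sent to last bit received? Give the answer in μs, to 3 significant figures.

449000 μs

Per-hop transmission t_tx = L/R = 41600/15000000 = 2773.33 μs.
Per-hop propagation t_prop = 1400/200000000 = 7 μs.
Pipeline fill: first packet needs 4·t_tx to clear all hops; remaining 158 packets each add one t_tx.
Total = (4+159-1)·t_tx + 4·t_prop = 162·2773.33 + 4·7 = 449000 μs.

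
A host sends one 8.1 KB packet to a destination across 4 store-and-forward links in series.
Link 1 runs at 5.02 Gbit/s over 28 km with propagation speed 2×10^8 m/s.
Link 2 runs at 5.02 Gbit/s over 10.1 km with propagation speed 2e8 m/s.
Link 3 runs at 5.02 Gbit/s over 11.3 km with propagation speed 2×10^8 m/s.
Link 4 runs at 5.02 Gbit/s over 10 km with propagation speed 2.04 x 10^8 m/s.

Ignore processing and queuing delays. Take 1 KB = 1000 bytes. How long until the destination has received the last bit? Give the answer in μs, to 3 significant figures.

348 μs

L = 64800 bits.
Transmission delay per hop = L/R = 64800/5020000000 = 12.9084 μs; 4 hops → 51.6335 μs.
Propagation delays (d/s per hop): 140, 50.5, 56.5, 49.0196 μs; sum = 296.02 μs.
End-to-end = 348 μs.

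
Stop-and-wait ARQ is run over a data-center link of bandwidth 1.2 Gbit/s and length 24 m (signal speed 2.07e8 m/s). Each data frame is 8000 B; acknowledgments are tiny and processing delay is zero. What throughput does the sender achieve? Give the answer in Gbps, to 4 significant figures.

1.195 Gbps

t_tx = L/R = 64000/1200000000 = 5.33333e-05 s.
t_prop = 24/2.07e+08 = 1.15942e-07 s; RTT = 2.31884e-07 s.
Cycle = t_tx + RTT = 5.35652e-05 s.
Throughput = L / cycle = 64000 / 5.35652e-05 = 1.195 Gbps.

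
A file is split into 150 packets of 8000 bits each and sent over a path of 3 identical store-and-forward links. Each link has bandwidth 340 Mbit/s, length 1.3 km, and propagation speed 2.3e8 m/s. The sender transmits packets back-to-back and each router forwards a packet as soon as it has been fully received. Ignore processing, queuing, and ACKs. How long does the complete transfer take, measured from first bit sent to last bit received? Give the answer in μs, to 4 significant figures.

Per-hop transmission t_tx = L/R = 8000/340000000 = 23.5294 μs.
Per-hop propagation t_prop = 1300/2.3e+08 = 5.65217 μs.
Pipeline fill: first packet needs 3·t_tx to clear all hops; remaining 149 packets each add one t_tx.
Total = (3+150-1)·t_tx + 3·t_prop = 152·23.5294 + 3·5.65217 = 3593 μs.

3593 μs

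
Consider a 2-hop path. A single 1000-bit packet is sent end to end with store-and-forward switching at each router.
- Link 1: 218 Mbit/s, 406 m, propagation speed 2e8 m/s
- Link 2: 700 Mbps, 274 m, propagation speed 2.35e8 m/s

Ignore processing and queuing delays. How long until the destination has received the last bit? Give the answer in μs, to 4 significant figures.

Transmission delays (L/R per hop): 4.58716, 1.42857 μs; sum = 6.01573 μs.
Propagation delays (d/s per hop): 2.03, 1.16596 μs; sum = 3.19596 μs.
End-to-end = 9.212 μs.

9.212 μs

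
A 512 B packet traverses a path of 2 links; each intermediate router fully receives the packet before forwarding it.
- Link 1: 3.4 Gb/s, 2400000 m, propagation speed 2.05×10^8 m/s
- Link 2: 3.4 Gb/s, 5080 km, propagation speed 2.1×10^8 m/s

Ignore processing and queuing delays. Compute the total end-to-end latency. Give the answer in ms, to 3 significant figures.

L = 512 × 8 = 4096 bits.
Transmission delay per hop = L/R = 4096/3400000000 = 0.00120471 ms; 2 hops → 0.00240941 ms.
Propagation delays (d/s per hop): 11.7073, 24.1905 ms; sum = 35.8978 ms.
End-to-end = 35.9 ms.

35.9 ms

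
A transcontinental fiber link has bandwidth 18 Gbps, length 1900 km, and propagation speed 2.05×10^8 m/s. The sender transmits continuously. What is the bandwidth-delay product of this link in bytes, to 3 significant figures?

Propagation delay = 1900000 / 2.05e+08 = 0.00926829 s.
BDP = R × t_prop = 18000000000 × 0.00926829 = 166829000 bits.
In bytes: 166829000/8 = 20900000 bytes.

20900000 bytes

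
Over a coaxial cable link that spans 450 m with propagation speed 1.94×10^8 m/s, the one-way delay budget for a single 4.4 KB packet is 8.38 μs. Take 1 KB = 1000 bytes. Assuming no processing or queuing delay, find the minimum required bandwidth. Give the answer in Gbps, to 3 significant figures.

L = 35200 bits.
Propagation delay = 450 / 194000000 = 2.31959 μs.
Transmission budget = 8.38 − 2.31959 = 6.06041 μs.
R ≥ L / t_tx = 35200 bits / 6.06041e-06 s = 5.81 Gbps.

5.81 Gbps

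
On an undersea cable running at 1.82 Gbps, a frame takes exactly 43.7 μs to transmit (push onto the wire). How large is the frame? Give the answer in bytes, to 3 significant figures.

9940 bytes

L = R × t_tx = 1820000000 b/s × 4.37e-05 s = 79534 bits.
In bytes: 79534 / 8 = 9940 bytes.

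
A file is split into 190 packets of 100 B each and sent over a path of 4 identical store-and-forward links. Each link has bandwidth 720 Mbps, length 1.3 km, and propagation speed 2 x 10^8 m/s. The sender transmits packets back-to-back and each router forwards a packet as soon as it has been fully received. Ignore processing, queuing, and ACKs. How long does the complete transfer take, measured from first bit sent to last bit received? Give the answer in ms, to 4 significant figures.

Per-hop transmission t_tx = L/R = 800/720000000 = 0.00111111 ms.
Per-hop propagation t_prop = 1300/200000000 = 0.0065 ms.
Pipeline fill: first packet needs 4·t_tx to clear all hops; remaining 189 packets each add one t_tx.
Total = (4+190-1)·t_tx + 4·t_prop = 193·0.00111111 + 4·0.0065 = 0.2404 ms.

0.2404 ms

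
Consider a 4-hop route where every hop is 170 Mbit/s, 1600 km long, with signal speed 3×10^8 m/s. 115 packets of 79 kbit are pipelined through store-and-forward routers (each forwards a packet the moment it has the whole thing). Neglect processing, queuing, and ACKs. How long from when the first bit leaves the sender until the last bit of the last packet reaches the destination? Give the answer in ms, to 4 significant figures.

Per-hop transmission t_tx = L/R = 79000/170000000 = 0.464706 ms.
Per-hop propagation t_prop = 1600000/300000000 = 5.33333 ms.
Pipeline fill: first packet needs 4·t_tx to clear all hops; remaining 114 packets each add one t_tx.
Total = (4+115-1)·t_tx + 4·t_prop = 118·0.464706 + 4·5.33333 = 76.17 ms.

76.17 ms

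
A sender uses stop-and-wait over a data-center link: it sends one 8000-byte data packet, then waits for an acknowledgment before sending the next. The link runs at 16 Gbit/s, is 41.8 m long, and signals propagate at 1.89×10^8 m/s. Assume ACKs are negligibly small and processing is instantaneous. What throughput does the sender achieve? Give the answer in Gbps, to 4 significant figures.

14.41 Gbps

t_tx = L/R = 64000/16000000000 = 4e-06 s.
t_prop = 41.8/189000000 = 2.21164e-07 s; RTT = 4.42328e-07 s.
Cycle = t_tx + RTT = 4.44233e-06 s.
Throughput = L / cycle = 64000 / 4.44233e-06 = 14.41 Gbps.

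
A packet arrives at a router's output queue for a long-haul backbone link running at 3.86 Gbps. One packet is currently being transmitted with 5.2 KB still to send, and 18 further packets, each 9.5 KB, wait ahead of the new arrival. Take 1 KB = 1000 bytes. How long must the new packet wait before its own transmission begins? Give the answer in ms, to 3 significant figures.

Each queued packet: L/R = 76000/3860000000 = 0.0196891 ms.
18 queued → 0.354404 ms.
Plus remaining 41600 bits of current packet: 0.0107772 ms.
Queuing delay = 0.365 ms.

0.365 ms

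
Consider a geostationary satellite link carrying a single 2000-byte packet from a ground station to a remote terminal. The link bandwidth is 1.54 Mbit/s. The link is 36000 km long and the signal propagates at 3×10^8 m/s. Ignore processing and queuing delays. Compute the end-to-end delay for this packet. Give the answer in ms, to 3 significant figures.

130 ms

L = 2000 × 8 = 16000 bits.
Transmission delay = L/R = 16000 / 1540000 = 10.3896 ms.
Propagation delay = d/s = 36000000 m / 300000000 m/s = 120 ms.
Total = 130 ms.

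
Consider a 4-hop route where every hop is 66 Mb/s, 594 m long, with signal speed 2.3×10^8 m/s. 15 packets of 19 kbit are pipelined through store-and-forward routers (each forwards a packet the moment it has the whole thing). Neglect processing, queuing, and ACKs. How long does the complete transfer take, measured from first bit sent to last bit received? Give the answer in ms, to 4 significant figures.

Per-hop transmission t_tx = L/R = 19000/66000000 = 0.287879 ms.
Per-hop propagation t_prop = 594/2.3e+08 = 0.00258261 ms.
Pipeline fill: first packet needs 4·t_tx to clear all hops; remaining 14 packets each add one t_tx.
Total = (4+15-1)·t_tx + 4·t_prop = 18·0.287879 + 4·0.00258261 = 5.192 ms.

5.192 ms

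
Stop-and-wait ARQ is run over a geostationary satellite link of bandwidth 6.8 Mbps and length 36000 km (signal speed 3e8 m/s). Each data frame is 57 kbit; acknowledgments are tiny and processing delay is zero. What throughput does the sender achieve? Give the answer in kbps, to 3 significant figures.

229 kbps

t_tx = L/R = 57000/6800000 = 0.00838235 s.
t_prop = 36000000/300000000 = 0.12 s; RTT = 0.24 s.
Cycle = t_tx + RTT = 0.248382 s.
Throughput = L / cycle = 57000 / 0.248382 = 229 kbps.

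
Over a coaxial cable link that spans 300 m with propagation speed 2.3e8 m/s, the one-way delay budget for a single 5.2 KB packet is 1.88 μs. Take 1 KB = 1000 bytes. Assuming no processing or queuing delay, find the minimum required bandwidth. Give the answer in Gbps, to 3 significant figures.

72.3 Gbps

L = 41600 bits.
Propagation delay = 300 / 2.3e+08 = 1.30435 μs.
Transmission budget = 1.88 − 1.30435 = 0.575652 μs.
R ≥ L / t_tx = 41600 bits / 5.75652e-07 s = 72.3 Gbps.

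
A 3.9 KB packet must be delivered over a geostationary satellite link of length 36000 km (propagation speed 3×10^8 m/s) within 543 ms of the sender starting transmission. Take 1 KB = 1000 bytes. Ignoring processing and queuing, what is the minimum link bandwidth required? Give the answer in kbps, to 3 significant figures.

L = 31200 bits.
Propagation delay = 36000000 / 300000000 = 120 ms.
Transmission budget = 543 − 120 = 423 ms.
R ≥ L / t_tx = 31200 bits / 0.423 s = 73.8 kbps.

73.8 kbps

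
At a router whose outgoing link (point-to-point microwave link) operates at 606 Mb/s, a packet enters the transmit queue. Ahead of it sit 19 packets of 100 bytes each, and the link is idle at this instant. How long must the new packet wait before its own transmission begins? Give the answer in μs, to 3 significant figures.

Each queued packet: L/R = 800/606000000 = 1.32013 μs.
19 queued → 25.0825 μs.
Queuing delay = 25.1 μs.

25.1 μs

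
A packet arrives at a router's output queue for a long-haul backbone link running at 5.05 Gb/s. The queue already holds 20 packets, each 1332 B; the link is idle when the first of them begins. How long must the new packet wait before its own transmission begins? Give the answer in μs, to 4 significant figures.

Each queued packet: L/R = 10656/5050000000 = 2.1101 μs.
20 queued → 42.202 μs.
Queuing delay = 42.20 μs.

42.20 μs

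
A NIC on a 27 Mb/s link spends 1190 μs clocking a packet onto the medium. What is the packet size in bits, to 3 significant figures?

32100 bits

L = R × t_tx = 27000000 b/s × 0.00119 s = 32130 bits.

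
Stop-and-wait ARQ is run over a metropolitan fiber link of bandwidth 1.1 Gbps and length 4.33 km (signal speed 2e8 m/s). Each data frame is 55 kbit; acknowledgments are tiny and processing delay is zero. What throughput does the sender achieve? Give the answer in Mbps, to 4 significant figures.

589.5 Mbps

t_tx = L/R = 55000/1100000000 = 5e-05 s.
t_prop = 4330/200000000 = 2.165e-05 s; RTT = 4.33e-05 s.
Cycle = t_tx + RTT = 9.33e-05 s.
Throughput = L / cycle = 55000 / 9.33e-05 = 589.5 Mbps.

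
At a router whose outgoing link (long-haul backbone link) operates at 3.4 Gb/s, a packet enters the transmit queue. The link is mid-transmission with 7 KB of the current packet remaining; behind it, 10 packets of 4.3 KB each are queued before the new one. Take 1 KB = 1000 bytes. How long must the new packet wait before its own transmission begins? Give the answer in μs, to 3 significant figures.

Each queued packet: L/R = 34400/3400000000 = 10.1176 μs.
10 queued → 101.176 μs.
Plus remaining 56000 bits of current packet: 16.4706 μs.
Queuing delay = 118 μs.

118 μs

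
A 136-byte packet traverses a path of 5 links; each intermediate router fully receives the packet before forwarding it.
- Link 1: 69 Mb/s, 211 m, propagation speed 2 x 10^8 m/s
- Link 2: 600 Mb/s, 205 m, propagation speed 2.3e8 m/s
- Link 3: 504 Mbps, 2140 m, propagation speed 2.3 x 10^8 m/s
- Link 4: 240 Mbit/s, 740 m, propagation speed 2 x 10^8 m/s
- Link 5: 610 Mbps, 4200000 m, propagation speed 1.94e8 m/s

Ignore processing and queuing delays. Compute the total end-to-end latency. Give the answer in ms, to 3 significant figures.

L = 136 × 8 = 1088 bits.
Transmission delays (L/R per hop): 0.0157681, 0.00181333, 0.00215873, 0.00453333, 0.00178361 ms; sum = 0.0260571 ms.
Propagation delays (d/s per hop): 0.001055, 0.000891304, 0.00930435, 0.0037, 21.6495 ms; sum = 21.6644 ms.
End-to-end = 21.7 ms.

21.7 ms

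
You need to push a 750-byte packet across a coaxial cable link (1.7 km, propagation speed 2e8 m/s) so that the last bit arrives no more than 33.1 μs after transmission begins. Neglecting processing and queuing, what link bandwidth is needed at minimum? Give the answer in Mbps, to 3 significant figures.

L = 6000 bits.
Propagation delay = 1700 / 200000000 = 8.5 μs.
Transmission budget = 33.1 − 8.5 = 24.6 μs.
R ≥ L / t_tx = 6000 bits / 2.46e-05 s = 244 Mbps.

244 Mbps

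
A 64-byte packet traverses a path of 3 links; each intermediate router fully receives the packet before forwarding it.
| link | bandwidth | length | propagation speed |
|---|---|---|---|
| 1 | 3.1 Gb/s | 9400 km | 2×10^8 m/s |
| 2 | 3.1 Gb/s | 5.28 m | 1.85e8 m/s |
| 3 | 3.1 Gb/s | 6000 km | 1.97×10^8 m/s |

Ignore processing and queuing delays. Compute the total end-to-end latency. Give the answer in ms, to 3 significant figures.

77.5 ms

L = 64 × 8 = 512 bits.
Transmission delay per hop = L/R = 512/3100000000 = 0.000165161 ms; 3 hops → 0.000495484 ms.
Propagation delays (d/s per hop): 47, 2.85405e-05, 30.4569 ms; sum = 77.4569 ms.
End-to-end = 77.5 ms.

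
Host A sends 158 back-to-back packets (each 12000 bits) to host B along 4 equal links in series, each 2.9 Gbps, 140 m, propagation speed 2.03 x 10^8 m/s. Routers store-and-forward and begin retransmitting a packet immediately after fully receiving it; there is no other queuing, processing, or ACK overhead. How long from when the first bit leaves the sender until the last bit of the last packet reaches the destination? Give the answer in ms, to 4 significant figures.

0.6690 ms

Per-hop transmission t_tx = L/R = 12000/2900000000 = 0.00413793 ms.
Per-hop propagation t_prop = 140/2.03e+08 = 0.000689655 ms.
Pipeline fill: first packet needs 4·t_tx to clear all hops; remaining 157 packets each add one t_tx.
Total = (4+158-1)·t_tx + 4·t_prop = 161·0.00413793 + 4·0.000689655 = 0.6690 ms.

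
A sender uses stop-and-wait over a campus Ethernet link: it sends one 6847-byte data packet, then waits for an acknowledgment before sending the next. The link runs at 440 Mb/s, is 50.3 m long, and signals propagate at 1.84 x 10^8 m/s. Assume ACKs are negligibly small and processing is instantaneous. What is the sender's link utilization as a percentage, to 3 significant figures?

t_tx = L/R = 54776/440000000 = 0.000124491 s.
t_prop = 50.3/184000000 = 2.7337e-07 s; RTT = 5.46739e-07 s.
Cycle = t_tx + RTT = 0.000125038 s.
Utilization = t_tx / cycle = 0.000124491/0.000125038 = 99.6 %.

99.6 %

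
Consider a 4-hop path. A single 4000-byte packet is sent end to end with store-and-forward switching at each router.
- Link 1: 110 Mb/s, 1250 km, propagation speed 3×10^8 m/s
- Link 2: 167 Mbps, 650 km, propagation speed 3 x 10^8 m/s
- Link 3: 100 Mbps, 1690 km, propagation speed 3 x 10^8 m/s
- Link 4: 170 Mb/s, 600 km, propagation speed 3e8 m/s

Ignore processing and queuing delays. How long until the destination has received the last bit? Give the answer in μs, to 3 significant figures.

15000 μs

L = 4000 × 8 = 32000 bits.
Transmission delays (L/R per hop): 290.909, 191.617, 320, 188.235 μs; sum = 990.761 μs.
Propagation delays (d/s per hop): 4166.67, 2166.67, 5633.33, 2000 μs; sum = 13966.7 μs.
End-to-end = 15000 μs.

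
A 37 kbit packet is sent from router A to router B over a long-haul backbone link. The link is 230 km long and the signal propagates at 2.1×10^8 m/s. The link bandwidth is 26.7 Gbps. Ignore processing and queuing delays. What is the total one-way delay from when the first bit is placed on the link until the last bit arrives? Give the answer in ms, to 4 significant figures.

1.097 ms

L = 37000 bits.
Transmission delay = L/R = 37000 / 26700000000 = 0.00138577 ms.
Propagation delay = d/s = 230000 m / 210000000 m/s = 1.09524 ms.
Total = 1.097 ms.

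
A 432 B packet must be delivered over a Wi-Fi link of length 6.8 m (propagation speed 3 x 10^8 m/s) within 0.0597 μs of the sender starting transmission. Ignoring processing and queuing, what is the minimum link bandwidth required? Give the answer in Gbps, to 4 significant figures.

93.32 Gbps

L = 3456 bits.
Propagation delay = 6.8 / 300000000 = 0.0226667 μs.
Transmission budget = 0.0597 − 0.0226667 = 0.0370333 μs.
R ≥ L / t_tx = 3456 bits / 3.70333e-08 s = 93.32 Gbps.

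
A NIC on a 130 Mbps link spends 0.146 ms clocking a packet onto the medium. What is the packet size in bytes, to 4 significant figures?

2373 bytes

L = R × t_tx = 130000000 b/s × 0.000146 s = 18980 bits.
In bytes: 18980 / 8 = 2373 bytes.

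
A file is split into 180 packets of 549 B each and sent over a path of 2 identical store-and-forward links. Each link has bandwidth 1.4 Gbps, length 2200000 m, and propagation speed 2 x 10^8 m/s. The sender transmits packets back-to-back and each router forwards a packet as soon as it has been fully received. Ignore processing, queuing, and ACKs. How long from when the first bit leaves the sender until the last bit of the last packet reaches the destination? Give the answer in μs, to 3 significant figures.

Per-hop transmission t_tx = L/R = 4392/1400000000 = 3.13714 μs.
Per-hop propagation t_prop = 2200000/200000000 = 11000 μs.
Pipeline fill: first packet needs 2·t_tx to clear all hops; remaining 179 packets each add one t_tx.
Total = (2+180-1)·t_tx + 2·t_prop = 181·3.13714 + 2·11000 = 22600 μs.

22600 μs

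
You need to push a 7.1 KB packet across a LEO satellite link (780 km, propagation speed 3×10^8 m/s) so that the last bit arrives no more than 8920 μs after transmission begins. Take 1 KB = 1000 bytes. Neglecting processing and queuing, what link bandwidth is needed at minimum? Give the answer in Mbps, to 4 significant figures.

8.987 Mbps

L = 56800 bits.
Propagation delay = 780000 / 300000000 = 2600 μs.
Transmission budget = 8920 − 2600 = 6320 μs.
R ≥ L / t_tx = 56800 bits / 0.00632 s = 8.987 Mbps.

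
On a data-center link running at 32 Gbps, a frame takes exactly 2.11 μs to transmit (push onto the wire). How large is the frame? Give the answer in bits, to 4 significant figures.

L = R × t_tx = 32000000000 b/s × 2.11e-06 s = 67520 bits.

67520 bits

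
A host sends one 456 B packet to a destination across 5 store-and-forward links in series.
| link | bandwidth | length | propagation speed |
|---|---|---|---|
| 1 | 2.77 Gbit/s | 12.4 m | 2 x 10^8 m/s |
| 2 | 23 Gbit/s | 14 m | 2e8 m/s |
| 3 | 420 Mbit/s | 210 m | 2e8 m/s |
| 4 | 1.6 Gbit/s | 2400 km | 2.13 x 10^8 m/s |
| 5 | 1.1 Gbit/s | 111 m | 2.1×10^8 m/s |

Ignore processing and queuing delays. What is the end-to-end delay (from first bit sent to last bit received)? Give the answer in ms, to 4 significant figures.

L = 456 × 8 = 3648 bits.
Transmission delays (L/R per hop): 0.00131697, 0.000158609, 0.00868571, 0.00228, 0.00331636 ms; sum = 0.0157577 ms.
Propagation delays (d/s per hop): 6.2e-05, 7e-05, 0.00105, 11.2676, 0.000528571 ms; sum = 11.2693 ms.
End-to-end = 11.29 ms.

11.29 ms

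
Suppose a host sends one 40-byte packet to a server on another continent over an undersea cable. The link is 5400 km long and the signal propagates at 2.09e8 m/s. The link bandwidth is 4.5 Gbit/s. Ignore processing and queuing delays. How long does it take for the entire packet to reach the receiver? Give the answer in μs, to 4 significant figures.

L = 40 × 8 = 320 bits.
Transmission delay = L/R = 320 / 4500000000 = 0.0711111 μs.
Propagation delay = d/s = 5400000 m / 209000000 m/s = 25837.3 μs.
Total = 25840 μs.

25840 μs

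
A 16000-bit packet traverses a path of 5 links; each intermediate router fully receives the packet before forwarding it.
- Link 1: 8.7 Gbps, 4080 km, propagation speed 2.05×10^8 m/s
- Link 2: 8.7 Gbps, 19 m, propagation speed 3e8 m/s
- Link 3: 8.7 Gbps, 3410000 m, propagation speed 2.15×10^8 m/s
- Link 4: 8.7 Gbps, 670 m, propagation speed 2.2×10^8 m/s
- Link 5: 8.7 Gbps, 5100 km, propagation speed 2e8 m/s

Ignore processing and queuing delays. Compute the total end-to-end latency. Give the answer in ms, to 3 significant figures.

Transmission delay per hop = L/R = 16000/8700000000 = 0.00183908 ms; 5 hops → 0.0091954 ms.
Propagation delays (d/s per hop): 19.9024, 6.33333e-05, 15.8605, 0.00304545, 25.5 ms; sum = 61.266 ms.
End-to-end = 61.3 ms.

61.3 ms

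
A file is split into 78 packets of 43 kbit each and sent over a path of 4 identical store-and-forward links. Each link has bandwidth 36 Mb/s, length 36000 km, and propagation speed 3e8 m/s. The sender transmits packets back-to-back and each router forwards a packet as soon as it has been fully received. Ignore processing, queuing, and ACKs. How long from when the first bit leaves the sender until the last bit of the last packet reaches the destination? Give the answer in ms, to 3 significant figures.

577 ms

Per-hop transmission t_tx = L/R = 43000/36000000 = 1.19444 ms.
Per-hop propagation t_prop = 36000000/300000000 = 120 ms.
Pipeline fill: first packet needs 4·t_tx to clear all hops; remaining 77 packets each add one t_tx.
Total = (4+78-1)·t_tx + 4·t_prop = 81·1.19444 + 4·120 = 577 ms.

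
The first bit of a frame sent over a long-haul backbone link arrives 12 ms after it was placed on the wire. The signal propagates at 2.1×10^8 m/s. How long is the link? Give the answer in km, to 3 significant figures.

2520 km

d = s × t_prop = 210000000 × 0.012 = 2520 km.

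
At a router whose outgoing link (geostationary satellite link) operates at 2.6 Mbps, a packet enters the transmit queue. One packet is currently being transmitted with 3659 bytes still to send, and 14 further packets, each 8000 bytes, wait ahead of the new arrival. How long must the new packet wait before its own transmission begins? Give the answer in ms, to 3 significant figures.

Each queued packet: L/R = 64000/2600000 = 24.6154 ms.
14 queued → 344.615 ms.
Plus remaining 29272 bits of current packet: 11.2585 ms.
Queuing delay = 356 ms.

356 ms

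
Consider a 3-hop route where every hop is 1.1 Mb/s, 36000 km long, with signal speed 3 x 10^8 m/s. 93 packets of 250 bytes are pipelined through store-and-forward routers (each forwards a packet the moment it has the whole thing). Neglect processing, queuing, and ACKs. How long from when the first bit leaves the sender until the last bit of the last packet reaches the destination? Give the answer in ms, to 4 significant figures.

532.7 ms

Per-hop transmission t_tx = L/R = 2000/1100000 = 1.81818 ms.
Per-hop propagation t_prop = 36000000/300000000 = 120 ms.
Pipeline fill: first packet needs 3·t_tx to clear all hops; remaining 92 packets each add one t_tx.
Total = (3+93-1)·t_tx + 3·t_prop = 95·1.81818 + 3·120 = 532.7 ms.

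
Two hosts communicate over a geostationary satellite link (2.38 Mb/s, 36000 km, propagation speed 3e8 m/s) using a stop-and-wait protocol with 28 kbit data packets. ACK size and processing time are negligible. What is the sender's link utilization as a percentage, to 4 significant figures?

t_tx = L/R = 28000/2380000 = 0.0117647 s.
t_prop = 36000000/300000000 = 0.12 s; RTT = 0.24 s.
Cycle = t_tx + RTT = 0.251765 s.
Utilization = t_tx / cycle = 0.0117647/0.251765 = 4.673 %.

4.673 %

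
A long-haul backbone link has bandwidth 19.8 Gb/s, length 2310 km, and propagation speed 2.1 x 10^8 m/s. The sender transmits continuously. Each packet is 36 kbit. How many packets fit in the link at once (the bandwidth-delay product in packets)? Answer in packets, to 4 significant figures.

6050 packets

Propagation delay = 2310000 / 210000000 = 0.011 s.
BDP = R × t_prop = 19800000000 × 0.011 = 217800000 bits.
In packets of 36000 bits: 6050 packets.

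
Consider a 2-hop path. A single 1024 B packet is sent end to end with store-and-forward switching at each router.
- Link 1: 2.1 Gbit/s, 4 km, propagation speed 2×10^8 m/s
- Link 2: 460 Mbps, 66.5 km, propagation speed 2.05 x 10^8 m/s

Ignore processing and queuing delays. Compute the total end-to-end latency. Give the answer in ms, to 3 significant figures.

L = 1024 × 8 = 8192 bits.
Transmission delays (L/R per hop): 0.00390095, 0.0178087 ms; sum = 0.0217096 ms.
Propagation delays (d/s per hop): 0.02, 0.32439 ms; sum = 0.34439 ms.
End-to-end = 0.366 ms.

0.366 ms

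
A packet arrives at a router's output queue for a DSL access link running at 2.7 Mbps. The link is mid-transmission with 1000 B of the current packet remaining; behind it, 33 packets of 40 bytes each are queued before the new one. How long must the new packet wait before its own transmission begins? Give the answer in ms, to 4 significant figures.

Each queued packet: L/R = 320/2700000 = 0.118519 ms.
33 queued → 3.91111 ms.
Plus remaining 8000 bits of current packet: 2.96296 ms.
Queuing delay = 6.874 ms.

6.874 ms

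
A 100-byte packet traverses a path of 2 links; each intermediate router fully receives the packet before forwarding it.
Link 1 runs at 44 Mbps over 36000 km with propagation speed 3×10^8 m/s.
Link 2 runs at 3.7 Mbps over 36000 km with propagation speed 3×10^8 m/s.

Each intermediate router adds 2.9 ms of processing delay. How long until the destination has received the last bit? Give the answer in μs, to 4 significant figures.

243100 μs

L = 100 × 8 = 800 bits.
Transmission delays (L/R per hop): 18.1818, 216.216 μs; sum = 234.398 μs.
Propagation delays (d/s per hop): 120000, 120000 μs; sum = 240000 μs.
Processing at 1 router(s): 1 × 2.9 ms = 2900 μs.
End-to-end = 243100 μs.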